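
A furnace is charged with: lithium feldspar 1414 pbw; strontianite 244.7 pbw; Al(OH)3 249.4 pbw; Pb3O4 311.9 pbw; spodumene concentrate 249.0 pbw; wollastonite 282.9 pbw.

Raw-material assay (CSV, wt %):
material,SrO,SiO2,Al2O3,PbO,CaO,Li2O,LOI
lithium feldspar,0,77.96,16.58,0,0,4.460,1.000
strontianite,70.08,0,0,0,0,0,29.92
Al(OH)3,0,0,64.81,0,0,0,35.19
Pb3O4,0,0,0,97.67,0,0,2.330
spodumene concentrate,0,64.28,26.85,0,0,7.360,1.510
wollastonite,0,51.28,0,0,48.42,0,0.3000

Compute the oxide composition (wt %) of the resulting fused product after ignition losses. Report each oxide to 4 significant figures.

Values along the way appear, rounded to 4 significant digits, when written out; the whole derivation maintains full precision at each step — exactly one rounding goes into each reported number. The derived quantities, including totals, the six compositions, ignition loss, glass mass, the yield, are carried starting from the weights per 2565 pbw of glass in full float precision as given in the problem or the answer.
Mass of each oxide from the mix:
  SrO: 244.7·0.7008 = 171.5 pbw
  SiO2: 1414·0.7796 + 249.0·0.6428 + 282.9·0.5128 = 1407 pbw
  Al2O3: 1414·0.1658 + 249.4·0.6481 + 249.0·0.2685 = 462.9 pbw
  PbO: 311.9·0.9767 = 304.6 pbw
  CaO: 282.9·0.4842 = 137.0 pbw
  Li2O: 1414·0.04460 + 249.0·0.07360 = 81.39 pbw
LOI: 1414·0.01000 + 244.7·0.2992 + 249.4·0.3519 + 311.9·0.02330 + 249.0·0.01510 + 282.9·0.003000 = 187.0 pbw
Glass = total batch minus LOI = 2752 − 187.0 = 2565 pbw (the oxide masses sum to this)
wt % = oxide mass / glass mass × 100

Glass mass = 2565 pbw (batch 2752 − LOI 187.0).
Composition: SrO 6.686%, SiO2 54.87%, Al2O3 18.05%, PbO 11.88%, CaO 5.341%, Li2O 3.173%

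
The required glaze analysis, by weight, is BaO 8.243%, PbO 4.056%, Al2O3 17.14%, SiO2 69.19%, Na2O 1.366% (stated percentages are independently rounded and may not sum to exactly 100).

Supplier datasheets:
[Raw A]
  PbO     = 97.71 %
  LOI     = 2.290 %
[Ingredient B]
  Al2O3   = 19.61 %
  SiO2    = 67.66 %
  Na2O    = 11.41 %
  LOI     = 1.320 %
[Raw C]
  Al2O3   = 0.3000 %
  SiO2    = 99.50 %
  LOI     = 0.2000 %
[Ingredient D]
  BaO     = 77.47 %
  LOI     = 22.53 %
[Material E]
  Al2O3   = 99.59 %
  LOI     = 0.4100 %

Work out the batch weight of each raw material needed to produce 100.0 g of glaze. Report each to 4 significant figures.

Intermediates are printed (rounded to 4 significant digits) in the printout; exact precision is maintained in all steps. Every reported value is rounded just once; derived quantities (five oxide percentages, ignition loss, the totals, glass mass, yield) are rebuilt using the weight values for 100.0 g of glass at exact precision, as set out in the problem or the answer.
Oxide-by-oxide targets in 100.0 g glaze:
  BaO: 8.243% × 100.0 = 8.243 g
  PbO: 4.056% × 100.0 = 4.056 g
  Al2O3: 17.14% × 100.0 = 17.14 g
  SiO2: 69.19% × 100.0 = 69.19 g
  Na2O: 1.366% × 100.0 = 1.366 g
Oxide-by-oxide audit working from each reported weight, at the basis given (each sum matches its target mass given rounding of the digits):
  BaO: 10.64·0.7747 = 8.243 g (target 8.243 g)
  PbO: 4.151·0.9771 = 4.056 g (target 4.056 g)
  Al2O3: 11.97·0.1961 + 61.40·0.003000 + 14.67·0.9959 = 17.14 g (target 17.14 g)
  SiO2: 11.97·0.6766 + 61.40·0.9950 = 69.19 g (target 69.19 g)
  Na2O: 11.97·0.1141 = 1.366 g (target 1.366 g)
Mass balance on the glass: net batch after ignition = 100.0 g (targets for the oxides total 99.99 g; stated basis 100.0 g — gaps are rounding artifacts).
Whole-batch sum: Σ batch = 102.8 g; loss to ignition Σ batch·LOI = 2.833 g; glass ÷ batch gives a yield of 97.24%.

Batch per 100.0 g glaze:
  Raw A: 4.151 g
  Ingredient B: 11.97 g
  Raw C: 61.40 g
  Ingredient D: 10.64 g
  Material E: 14.67 g
Total batch = 102.8 g; LOI loss = 2.833 g; yield = 97.24%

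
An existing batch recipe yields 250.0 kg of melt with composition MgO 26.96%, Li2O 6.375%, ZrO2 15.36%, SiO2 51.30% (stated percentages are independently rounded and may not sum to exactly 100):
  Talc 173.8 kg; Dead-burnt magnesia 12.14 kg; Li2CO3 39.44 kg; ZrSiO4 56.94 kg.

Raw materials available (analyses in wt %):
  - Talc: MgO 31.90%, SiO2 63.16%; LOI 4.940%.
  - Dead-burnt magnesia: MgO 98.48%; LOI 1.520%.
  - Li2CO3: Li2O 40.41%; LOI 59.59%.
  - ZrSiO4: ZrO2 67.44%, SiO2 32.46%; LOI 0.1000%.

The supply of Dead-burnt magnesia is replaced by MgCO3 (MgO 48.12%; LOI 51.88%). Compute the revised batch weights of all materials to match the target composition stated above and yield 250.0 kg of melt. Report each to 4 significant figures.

Revised batch per 250.0 kg melt:
  Talc: 173.8 kg
  MgCO3: 24.85 kg
  Li2CO3: 39.44 kg
  ZrSiO4: 56.94 kg
Total batch = 295.0 kg; LOI loss = 45.04 kg

Rounding to 4 significant digits governs each intermediate as shown. Exact precision is carried at all times. Each reported number takes exactly one rounding — all derived quantities are re-derived starting from the weights at 250.0 kg of glass at full precision (yield, LOI, net glass mass, four oxide percentages, totals) as set out in the problem or the answer.
Oxide-by-oxide targets in 250.0 kg melt:
  MgO: 26.96% × 250.0 = 67.40 kg
  Li2O: 6.375% × 250.0 = 15.94 kg
  ZrO2: 15.36% × 250.0 = 38.40 kg
  SiO2: 51.30% × 250.0 = 128.2 kg
Balance tally, oxide-wise, per the reported batch figures, under the basis named above (oxide sums agree with the targets exact up to rounding of places):
  MgO: 173.8·0.3190 + 24.85·0.4812 = 67.40 kg (target 67.40 kg)
  Li2O: 39.44·0.4041 = 15.94 kg (target 15.94 kg)
  ZrO2: 56.94·0.6744 = 38.40 kg (target 38.40 kg)
  SiO2: 173.8·0.6316 + 56.94·0.3246 = 128.3 kg (target 128.2 kg)
Glass-mass closure: batch total minus LOI = 250.0 kg (targets for the oxides total 250.0 kg; basis as stated: 250.0 kg — gaps are rounding artifacts).
Total batch = Σ batch = 295.0 kg; LOI loss = Σ batch·LOI = 45.04 kg; glass ÷ batch gives a yield of 84.73%.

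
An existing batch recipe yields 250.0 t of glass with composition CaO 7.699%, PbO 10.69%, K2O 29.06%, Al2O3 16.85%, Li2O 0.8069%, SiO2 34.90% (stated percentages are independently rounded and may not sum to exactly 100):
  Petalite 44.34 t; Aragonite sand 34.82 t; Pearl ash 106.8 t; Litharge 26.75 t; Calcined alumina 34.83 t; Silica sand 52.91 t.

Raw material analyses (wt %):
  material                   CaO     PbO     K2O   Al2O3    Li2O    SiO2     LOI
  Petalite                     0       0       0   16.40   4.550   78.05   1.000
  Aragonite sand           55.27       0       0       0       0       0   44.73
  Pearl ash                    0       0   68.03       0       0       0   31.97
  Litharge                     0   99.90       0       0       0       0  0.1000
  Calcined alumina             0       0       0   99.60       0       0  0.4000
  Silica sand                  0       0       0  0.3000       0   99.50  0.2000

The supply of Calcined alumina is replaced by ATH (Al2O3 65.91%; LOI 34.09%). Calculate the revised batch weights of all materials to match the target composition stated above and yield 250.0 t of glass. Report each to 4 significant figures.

The intermediate values are shown, with 4-significant-digit rounding, within the worked lines; the working math maintains full float precision from start to finish — every reported number takes exactly one rounding — the derived quantities (LOI, glass mass, six oxide percentages, the totals, the yield) are recomputed from the batch weights for 250.0 t of glass in full precision, as set out in the problem or the answer.
Target masses of each oxide per 250.0 t glass:
  CaO: 7.699% × 250.0 = 19.25 t
  PbO: 10.69% × 250.0 = 26.72 t
  K2O: 29.06% × 250.0 = 72.65 t
  Al2O3: 16.85% × 250.0 = 42.12 t
  Li2O: 0.8069% × 250.0 = 2.017 t
  SiO2: 34.90% × 250.0 = 87.25 t
Checking each oxide sum applying the batch weights above, against the basis in use (oxide sums agree with the targets within answer rounding):
  CaO: 34.82·0.5527 = 19.25 t (target 19.25 t)
  PbO: 26.75·0.9990 = 26.72 t (target 26.72 t)
  K2O: 106.8·0.6803 = 72.66 t (target 72.65 t)
  Al2O3: 44.34·0.1640 + 52.64·0.6591 + 52.91·0.003000 = 42.13 t (target 42.12 t)
  Li2O: 44.34·0.04550 = 2.017 t (target 2.017 t)
  SiO2: 44.34·0.7805 + 52.91·0.9950 = 87.25 t (target 87.25 t)
Glass mass check: whole batch net of LOI = 250.0 t (the targets, summed, come to 250.0 t; against the stated basis, 250.0 t — any gap is answer rounding).
Total batch = Σ batch = 318.3 t; ignition loss, Σ(batch × LOI) = 68.24 t; yield: glass divided by total = 78.56%.

Revised batch per 250.0 t glass:
  Petalite: 44.34 t
  Aragonite sand: 34.82 t
  Pearl ash: 106.8 t
  Litharge: 26.75 t
  ATH: 52.64 t
  Silica sand: 52.91 t
Total batch = 318.3 t; LOI loss = 68.24 t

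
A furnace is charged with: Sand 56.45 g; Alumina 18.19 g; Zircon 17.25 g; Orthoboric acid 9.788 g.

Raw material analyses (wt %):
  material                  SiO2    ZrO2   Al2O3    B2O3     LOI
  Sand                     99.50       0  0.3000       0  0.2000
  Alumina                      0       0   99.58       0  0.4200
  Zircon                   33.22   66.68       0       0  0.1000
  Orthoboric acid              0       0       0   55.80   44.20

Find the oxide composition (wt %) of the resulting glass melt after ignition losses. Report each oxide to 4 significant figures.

Glass mass = 97.15 g (batch 101.7 − LOI 4.533).
Composition: SiO2 63.72%, ZrO2 11.84%, Al2O3 18.82%, B2O3 5.622%

Mid-chain values are printed, rounded to 4 significant digits, on the page. All internal work holds full precision through the solve. A single rounding finalizes each reported value — derived quantities (the yield, totals, the four compositions, net glass mass, ignition loss) are rebuilt in full precision using the weight values on 97.15 g of glass as given in the problem or answer text.
Oxide-by-oxide delivered mass:
  SiO2: 56.45·0.9950 + 17.25·0.3322 = 61.90 g
  ZrO2: 17.25·0.6668 = 11.50 g
  Al2O3: 56.45·0.003000 + 18.19·0.9958 = 18.28 g
  B2O3: 9.788·0.5580 = 5.462 g
LOI: 56.45·0.002000 + 18.19·0.004200 + 17.25·0.001000 + 9.788·0.4420 = 4.533 g
The glass mass, total less LOI, = 101.7 − 4.533 = 97.15 g (= Σ oxide masses)
each wt % is 100 × oxide ÷ glass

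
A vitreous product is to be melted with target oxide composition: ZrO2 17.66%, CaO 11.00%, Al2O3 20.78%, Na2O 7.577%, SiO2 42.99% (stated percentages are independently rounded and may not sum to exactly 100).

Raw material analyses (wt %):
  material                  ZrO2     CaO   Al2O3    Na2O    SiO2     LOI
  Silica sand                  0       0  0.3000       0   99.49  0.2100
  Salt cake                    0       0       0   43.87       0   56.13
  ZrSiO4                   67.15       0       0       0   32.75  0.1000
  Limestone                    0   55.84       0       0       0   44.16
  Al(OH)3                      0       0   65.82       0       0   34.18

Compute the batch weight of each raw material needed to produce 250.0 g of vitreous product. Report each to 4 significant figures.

The whole derivation carries full precision all the way through. The intermediate values are displayed rounded to four significant figures at each printed step. Each reported figure takes exactly one rounding. The derived quantities are re-derived from the batch weights for 250.0 g of glass at full precision (ignition loss, the five compositions, totals, net glass mass, the yield), precisely as stated by the problem or the answer.
Target oxide masses per 250.0 g vitreous product:
  ZrO2: 17.66% × 250.0 = 44.15 g
  CaO: 11.00% × 250.0 = 27.50 g
  Al2O3: 20.78% × 250.0 = 51.95 g
  Na2O: 7.577% × 250.0 = 18.94 g
  SiO2: 42.99% × 250.0 = 107.5 g
Checking each oxide sum working from each reported weight, on the stated basis (target by target, the sums agree once rounding is allowed for):
  ZrO2: 65.75·0.6715 = 44.15 g (target 44.15 g)
  CaO: 49.25·0.5584 = 27.50 g (target 27.50 g)
  Al2O3: 86.38·0.003000 + 78.53·0.6582 = 51.95 g (target 51.95 g)
  Na2O: 43.18·0.4387 = 18.94 g (target 18.94 g)
  SiO2: 86.38·0.9949 + 65.75·0.3275 = 107.5 g (target 107.5 g)
Consistency of the glass mass: Σ batch − LOI loss = 250.0 g (the Σ of target masses is 250.0 g; versus the stated basis of 250.0 g — any gap is answer rounding).
Total batch = Σ batch = 323.1 g; loss to ignition Σ batch·LOI = 73.07 g; yield: glass divided by total = 77.38%.

Batch per 250.0 g vitreous product:
  Silica sand: 86.38 g
  Salt cake: 43.18 g
  ZrSiO4: 65.75 g
  Limestone: 49.25 g
  Al(OH)3: 78.53 g
Total batch = 323.1 g; LOI loss = 73.07 g; yield = 77.38%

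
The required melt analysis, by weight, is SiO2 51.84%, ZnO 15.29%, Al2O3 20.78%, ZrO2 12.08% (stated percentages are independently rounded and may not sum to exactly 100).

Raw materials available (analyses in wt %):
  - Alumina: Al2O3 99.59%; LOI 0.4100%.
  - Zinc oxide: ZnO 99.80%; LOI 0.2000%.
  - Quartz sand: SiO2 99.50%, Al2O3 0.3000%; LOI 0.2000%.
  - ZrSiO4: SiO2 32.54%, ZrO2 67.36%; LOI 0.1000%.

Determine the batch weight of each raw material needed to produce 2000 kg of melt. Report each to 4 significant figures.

Working values are shown, with 4-significant-digit rounding, in the printout — every computation carries full precision all the way through — exactly one rounding lands on each reported result. Derived quantities (four oxide percentages, the yield, LOI, the totals, glass mass) are carried at exact precision from the batch weights on 2000 kg of glass exactly as printed in question or answer.
Target masses of each oxide per 2000 kg melt:
  SiO2: 51.84% × 2000 = 1037 kg
  ZnO: 15.29% × 2000 = 305.8 kg
  Al2O3: 20.78% × 2000 = 415.6 kg
  ZrO2: 12.08% × 2000 = 241.6 kg
Balance tally, oxide-wise, working from each reported weight, under the basis named above (each sum matches its target mass given rounding of the digits):
  SiO2: 924.7·0.9950 + 358.7·0.3254 = 1037 kg (target 1037 kg)
  ZnO: 306.4·0.9980 = 305.8 kg (target 305.8 kg)
  Al2O3: 414.5·0.9959 + 924.7·0.003000 = 415.6 kg (target 415.6 kg)
  ZrO2: 358.7·0.6736 = 241.6 kg (target 241.6 kg)
Glass mass check: net batch after ignition = 2000 kg (per-oxide target masses sum to 2000 kg; stated basis 2000 kg — deltas are rounding alone).
Whole-batch sum: Σ batch = 2004 kg; the LOI term Σ batch·LOI equals 4.520 kg; the yield ratio, glass ÷ batch: 99.77%.

Batch per 2000 kg melt:
  Alumina: 414.5 kg
  Zinc oxide: 306.4 kg
  Quartz sand: 924.7 kg
  ZrSiO4: 358.7 kg
Total batch = 2004 kg; LOI loss = 4.520 kg; yield = 99.77%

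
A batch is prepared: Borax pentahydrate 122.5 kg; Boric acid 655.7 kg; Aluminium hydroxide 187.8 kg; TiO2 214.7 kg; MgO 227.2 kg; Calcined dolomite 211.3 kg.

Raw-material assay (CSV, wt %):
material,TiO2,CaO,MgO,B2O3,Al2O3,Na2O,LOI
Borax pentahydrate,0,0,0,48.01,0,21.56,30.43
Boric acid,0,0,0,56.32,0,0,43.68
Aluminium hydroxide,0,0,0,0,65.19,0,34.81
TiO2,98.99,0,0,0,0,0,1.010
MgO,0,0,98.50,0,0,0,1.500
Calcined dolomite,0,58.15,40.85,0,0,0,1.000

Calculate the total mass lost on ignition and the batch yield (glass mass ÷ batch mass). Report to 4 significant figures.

In-progress results are printed rounded to four significant figures on the page. The working math runs at full float precision at each step; each reported figure receives exactly one rounding. Derived quantities, including the six compositions, net glass mass, LOI, the yield, the totals, are re-derived starting from the weights per 1222 kg of glass in exact precision as quoted within the problem or answer text.
Ignition loss by material:
  Borax pentahydrate: 122.5 × 0.3043 = 37.28 kg
  Boric acid: 655.7 × 0.4368 = 286.4 kg
  Aluminium hydroxide: 187.8 × 0.3481 = 65.37 kg
  TiO2: 214.7 × 0.01010 = 2.168 kg
  MgO: 227.2 × 0.01500 = 3.408 kg
  Calcined dolomite: 211.3 × 0.01000 = 2.113 kg
Total LOI = 396.7 kg
Glass = batch − LOI = 1619 − 396.7 = 1222 kg

LOI loss = 396.7 kg; glass = 1222 kg; yield = 75.50%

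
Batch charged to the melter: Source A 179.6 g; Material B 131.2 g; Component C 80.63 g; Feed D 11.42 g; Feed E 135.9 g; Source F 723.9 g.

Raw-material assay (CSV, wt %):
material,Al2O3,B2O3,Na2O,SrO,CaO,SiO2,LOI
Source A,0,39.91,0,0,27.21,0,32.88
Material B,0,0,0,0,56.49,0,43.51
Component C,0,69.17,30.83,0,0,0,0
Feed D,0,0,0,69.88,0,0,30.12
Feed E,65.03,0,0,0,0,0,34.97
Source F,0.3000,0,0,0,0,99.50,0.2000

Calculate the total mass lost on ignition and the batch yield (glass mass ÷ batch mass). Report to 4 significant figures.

LOI loss = 168.5 g; glass = 1094 g; yield = 86.65%

Intermediates are printed, rounded to four significant digits, in the working; every computation maintains full precision all the way through; exactly one rounding goes into every reported value — the derived quantities, including glass mass, yield, LOI, six oxide percentages, the totals, are re-derived from the weighed amounts at 1094 g of glass in exact precision as they appear in the problem or the answer.
Material-by-material LOI:
  Source A: 179.6 × 0.3288 = 59.05 g
  Material B: 131.2 × 0.4351 = 57.09 g
  Component C: 80.63 × 0 = 0 g
  Feed D: 11.42 × 0.3012 = 3.440 g
  Feed E: 135.9 × 0.3497 = 47.52 g
  Source F: 723.9 × 0.002000 = 1.448 g
Total LOI = 168.5 g
Glass = batch − LOI = 1263 − 168.5 = 1094 g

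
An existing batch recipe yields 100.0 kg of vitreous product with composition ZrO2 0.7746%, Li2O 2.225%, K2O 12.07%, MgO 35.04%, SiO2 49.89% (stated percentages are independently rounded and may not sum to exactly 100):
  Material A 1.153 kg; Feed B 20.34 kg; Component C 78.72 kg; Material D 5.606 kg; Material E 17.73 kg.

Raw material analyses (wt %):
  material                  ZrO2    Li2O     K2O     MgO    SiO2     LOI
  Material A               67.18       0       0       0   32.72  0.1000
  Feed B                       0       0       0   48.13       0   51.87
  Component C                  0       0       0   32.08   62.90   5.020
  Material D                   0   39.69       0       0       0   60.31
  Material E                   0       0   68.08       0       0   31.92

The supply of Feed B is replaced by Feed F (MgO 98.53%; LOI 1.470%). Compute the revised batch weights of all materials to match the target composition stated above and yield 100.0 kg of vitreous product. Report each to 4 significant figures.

Revised batch per 100.0 kg vitreous product:
  Material A: 1.153 kg
  Feed F: 9.934 kg
  Component C: 78.72 kg
  Material D: 5.606 kg
  Material E: 17.73 kg
Total batch = 113.1 kg; LOI loss = 13.14 kg

Working values appear, rounded to 4 significant digits, when written out. The whole derivation maintains full precision at each step. A single rounding completes every reported figure. All derived quantities are recomputed starting from the weights at 100.0 kg of glass in full precision (glass mass, the totals, LOI, the five compositions, yield), exactly as shown in problem or answer.
Target masses of each oxide per 100.0 kg vitreous product:
  ZrO2: 0.7746% × 100.0 = 0.7746 kg
  Li2O: 2.225% × 100.0 = 2.225 kg
  K2O: 12.07% × 100.0 = 12.07 kg
  MgO: 35.04% × 100.0 = 35.04 kg
  SiO2: 49.89% × 100.0 = 49.89 kg
A balance pass over the oxides, with the batch weights as given, on the stated basis (target by target, the sums agree modulo rounding of the values):
  ZrO2: 1.153·0.6718 = 0.7746 kg (target 0.7746 kg)
  Li2O: 5.606·0.3969 = 2.225 kg (target 2.225 kg)
  K2O: 17.73·0.6808 = 12.07 kg (target 12.07 kg)
  MgO: 9.934·0.9853 + 78.72·0.3208 = 35.04 kg (target 35.04 kg)
  SiO2: 1.153·0.3272 + 78.72·0.6290 = 49.89 kg (target 49.89 kg)
Auditing the glass mass value: net batch after ignition = 100.0 kg (oxide target masses add up to 100.0 kg; the stated basis being 100.0 kg — gaps are rounding artifacts).
Batch total: Σ batch = 113.1 kg; LOI removed, Σ of batch·LOI: 13.14 kg; as yield: glass ÷ batch → 88.39%.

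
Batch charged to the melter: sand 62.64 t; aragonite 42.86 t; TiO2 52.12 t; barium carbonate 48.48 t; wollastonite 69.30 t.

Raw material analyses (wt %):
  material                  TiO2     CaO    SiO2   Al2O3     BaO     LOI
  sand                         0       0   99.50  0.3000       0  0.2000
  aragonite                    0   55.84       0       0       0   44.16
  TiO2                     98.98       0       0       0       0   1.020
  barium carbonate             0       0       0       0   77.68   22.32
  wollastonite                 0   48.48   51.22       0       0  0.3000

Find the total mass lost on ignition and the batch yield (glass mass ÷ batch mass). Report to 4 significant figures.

Values along the way are displayed rounded off to 4 significant digits at each printed step; all arithmetic keeps full precision from first step to last. Each reported value is rounded exactly once — all derived quantities are re-derived from the batch weights on 244.8 t of glass at full precision (the five compositions, totals, LOI, yield, glass mass), exactly as printed in question or answer.
Per-material ignition loss:
  sand: 62.64 × 0.002000 = 0.1253 t
  aragonite: 42.86 × 0.4416 = 18.93 t
  TiO2: 52.12 × 0.01020 = 0.5316 t
  barium carbonate: 48.48 × 0.2232 = 10.82 t
  wollastonite: 69.30 × 0.003000 = 0.2079 t
Total LOI = 30.61 t
Glass = batch − LOI = 275.4 − 30.61 = 244.8 t

LOI loss = 30.61 t; glass = 244.8 t; yield = 88.88%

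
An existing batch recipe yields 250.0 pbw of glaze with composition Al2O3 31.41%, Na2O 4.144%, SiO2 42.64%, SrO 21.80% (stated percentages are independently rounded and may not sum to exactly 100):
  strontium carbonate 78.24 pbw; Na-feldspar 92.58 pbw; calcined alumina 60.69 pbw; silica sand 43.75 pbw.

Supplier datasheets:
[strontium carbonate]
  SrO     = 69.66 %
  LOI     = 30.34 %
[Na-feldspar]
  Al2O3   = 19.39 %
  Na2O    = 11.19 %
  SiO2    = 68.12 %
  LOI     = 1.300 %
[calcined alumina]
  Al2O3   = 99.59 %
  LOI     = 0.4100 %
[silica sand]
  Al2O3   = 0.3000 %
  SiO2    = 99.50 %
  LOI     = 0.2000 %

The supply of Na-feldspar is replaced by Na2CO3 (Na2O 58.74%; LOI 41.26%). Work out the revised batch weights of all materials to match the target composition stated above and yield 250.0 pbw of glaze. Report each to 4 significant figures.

Each numeric step runs at full float precision in all steps — rounding to 4 significant digits governs every mid-chain value as shown. Each reported value takes just one rounding; all derived quantities, which include yield, net glass mass, ignition loss, totals, the four compositions, are carried at full float precision, exactly as printed in question or answer, from the weighed amounts for 250.0 pbw of glass.
Oxide-by-oxide targets in 250.0 pbw glaze:
  Al2O3: 31.41% × 250.0 = 78.53 pbw
  Na2O: 4.144% × 250.0 = 10.36 pbw
  SiO2: 42.64% × 250.0 = 106.6 pbw
  SrO: 21.80% × 250.0 = 54.50 pbw
A balance pass over the oxides, applying the batch weights above, under the basis named above (target by target, the sums agree once rounding is allowed for):
  Al2O3: 78.53·0.9959 + 107.1·0.003000 = 78.53 pbw (target 78.53 pbw)
  Na2O: 17.64·0.5874 = 10.36 pbw (target 10.36 pbw)
  SiO2: 107.1·0.9950 = 106.6 pbw (target 106.6 pbw)
  SrO: 78.24·0.6966 = 54.50 pbw (target 54.50 pbw)
Glass-mass bookkeeping: the batch minus its LOI: 250.0 pbw (per-oxide target masses sum to 250.0 pbw; stated basis 250.0 pbw — differing by rounding only).
Whole-batch sum: Σ batch = 281.5 pbw; the LOI term Σ batch·LOI equals 31.55 pbw; the yield ratio, glass ÷ batch: 88.79%.

Revised batch per 250.0 pbw glaze:
  strontium carbonate: 78.24 pbw
  Na2CO3: 17.64 pbw
  calcined alumina: 78.53 pbw
  silica sand: 107.1 pbw
Total batch = 281.5 pbw; LOI loss = 31.55 pbw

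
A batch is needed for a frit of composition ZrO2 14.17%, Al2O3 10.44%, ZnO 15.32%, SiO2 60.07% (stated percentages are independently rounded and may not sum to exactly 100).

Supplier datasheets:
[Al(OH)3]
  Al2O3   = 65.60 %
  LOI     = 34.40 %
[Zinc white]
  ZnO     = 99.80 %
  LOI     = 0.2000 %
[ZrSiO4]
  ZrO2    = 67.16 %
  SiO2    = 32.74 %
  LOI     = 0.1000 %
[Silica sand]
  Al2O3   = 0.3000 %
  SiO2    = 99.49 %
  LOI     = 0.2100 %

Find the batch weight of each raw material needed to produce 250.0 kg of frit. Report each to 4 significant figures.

Batch per 250.0 kg frit:
  Al(OH)3: 39.18 kg
  Zinc white: 38.38 kg
  ZrSiO4: 52.75 kg
  Silica sand: 133.6 kg
Total batch = 263.9 kg; LOI loss = 13.89 kg; yield = 94.74%

Working values are displayed, rounded to four significant digits, between the steps — exact precision is maintained at every stage; each reported value is rounded a single time; the derived quantities (net glass mass, ignition loss, yield, totals, four oxide percentages) are rebuilt starting from the weights at 250.0 kg of glass at exact precision, as written in the problem or answer text.
Target oxide masses per 250.0 kg frit:
  ZrO2: 14.17% × 250.0 = 35.42 kg
  Al2O3: 10.44% × 250.0 = 26.10 kg
  ZnO: 15.32% × 250.0 = 38.30 kg
  SiO2: 60.07% × 250.0 = 150.2 kg
Sums-versus-targets review per the reported batch figures, on the stated basis (target by target, the sums agree up to rounding of the answer):
  ZrO2: 52.75·0.6716 = 35.43 kg (target 35.42 kg)
  Al2O3: 39.18·0.6560 + 133.6·0.003000 = 26.10 kg (target 26.10 kg)
  ZnO: 38.38·0.9980 = 38.30 kg (target 38.30 kg)
  SiO2: 52.75·0.3274 + 133.6·0.9949 = 150.2 kg (target 150.2 kg)
Glass-mass closure: total charge less LOI = 250.0 kg (summing oxide targets gives 250.0 kg; with the basis standing at 250.0 kg — rounding explains the deltas).
Total batch = Σ batch = 263.9 kg; LOI removed, Σ of batch·LOI: 13.89 kg; the yield ratio, glass ÷ batch: 94.74%.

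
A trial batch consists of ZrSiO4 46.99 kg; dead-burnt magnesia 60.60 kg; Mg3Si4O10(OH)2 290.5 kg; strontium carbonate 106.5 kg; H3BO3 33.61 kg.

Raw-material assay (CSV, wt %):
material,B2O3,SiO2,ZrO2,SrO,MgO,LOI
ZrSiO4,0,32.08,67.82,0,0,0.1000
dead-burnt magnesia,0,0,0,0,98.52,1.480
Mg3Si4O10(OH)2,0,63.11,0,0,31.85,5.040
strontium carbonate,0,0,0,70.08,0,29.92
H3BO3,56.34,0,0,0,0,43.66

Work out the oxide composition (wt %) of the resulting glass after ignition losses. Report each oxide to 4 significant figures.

Glass mass = 476.1 kg (batch 538.2 − LOI 62.12).
Composition: B2O3 3.977%, SiO2 41.68%, ZrO2 6.694%, SrO 15.68%, MgO 31.98%

All arithmetic runs at exact precision at each step; values along the way are displayed rounded to four significant figures in the working. Exactly one rounding lands on every reported result; the derived quantities (the totals, yield, the five compositions, glass mass, LOI) are carried at full float precision using the weight values for 476.1 kg of glass as written in the problem or answer text.
Oxide-by-oxide delivered mass:
  B2O3: 33.61·0.5634 = 18.94 kg
  SiO2: 46.99·0.3208 + 290.5·0.6311 = 198.4 kg
  ZrO2: 46.99·0.6782 = 31.87 kg
  SrO: 106.5·0.7008 = 74.64 kg
  MgO: 60.60·0.9852 + 290.5·0.3185 = 152.2 kg
LOI: 46.99·0.001000 + 60.60·0.01480 + 290.5·0.05040 + 106.5·0.2992 + 33.61·0.4366 = 62.12 kg
batch − LOI leaves glass = 538.2 − 62.12 = 476.1 kg (consistent with Σ oxide mass)
percent share: oxide ÷ glass, ×100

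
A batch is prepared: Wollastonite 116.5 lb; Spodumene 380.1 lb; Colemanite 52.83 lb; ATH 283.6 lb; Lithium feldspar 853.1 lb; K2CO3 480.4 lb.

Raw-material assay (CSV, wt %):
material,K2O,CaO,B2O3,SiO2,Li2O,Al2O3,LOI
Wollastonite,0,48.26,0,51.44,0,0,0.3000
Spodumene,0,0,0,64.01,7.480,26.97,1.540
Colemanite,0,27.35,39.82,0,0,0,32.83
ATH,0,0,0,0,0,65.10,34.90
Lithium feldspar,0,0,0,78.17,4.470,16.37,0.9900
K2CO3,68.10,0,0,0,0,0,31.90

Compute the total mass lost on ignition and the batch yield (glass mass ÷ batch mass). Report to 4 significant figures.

Mid-chain values are printed (rounded to four significant digits) within the worked lines — all internal work carries full precision through every step. Every reported figure is rounded once only — all derived quantities are re-derived from the weighed amounts for 1882 lb of glass in full precision (LOI, six oxide percentages, net glass mass, the yield, totals), as quoted within the problem or the answer.
Per-material ignition loss:
  Wollastonite: 116.5 × 0.003000 = 0.3495 lb
  Spodumene: 380.1 × 0.01540 = 5.854 lb
  Colemanite: 52.83 × 0.3283 = 17.34 lb
  ATH: 283.6 × 0.3490 = 98.98 lb
  Lithium feldspar: 853.1 × 0.009900 = 8.446 lb
  K2CO3: 480.4 × 0.3190 = 153.2 lb
Total LOI = 284.2 lb
Glass = batch − LOI = 2167 − 284.2 = 1882 lb

LOI loss = 284.2 lb; glass = 1882 lb; yield = 86.88%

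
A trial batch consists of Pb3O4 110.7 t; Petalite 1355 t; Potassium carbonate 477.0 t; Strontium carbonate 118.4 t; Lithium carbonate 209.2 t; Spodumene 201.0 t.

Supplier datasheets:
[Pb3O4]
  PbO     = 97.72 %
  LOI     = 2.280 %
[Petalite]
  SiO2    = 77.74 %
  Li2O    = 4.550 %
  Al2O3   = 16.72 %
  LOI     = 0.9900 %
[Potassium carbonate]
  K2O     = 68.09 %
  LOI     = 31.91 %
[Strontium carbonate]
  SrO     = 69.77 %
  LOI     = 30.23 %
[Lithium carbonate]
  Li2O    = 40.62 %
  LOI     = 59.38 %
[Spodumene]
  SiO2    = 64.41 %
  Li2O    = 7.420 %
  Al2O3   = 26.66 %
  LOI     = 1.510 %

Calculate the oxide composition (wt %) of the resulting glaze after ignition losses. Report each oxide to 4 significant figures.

Glass mass = 2140 t (batch 2471 − LOI 331.2).
Composition: SiO2 55.27%, SrO 3.860%, K2O 15.18%, Li2O 7.548%, PbO 5.055%, Al2O3 13.09%

Working values appear (rounded to 4 significant figures) at each printed step; all internal work carries full float precision at every stage; each reported number takes a single rounding; derived quantities (six oxide percentages, ignition loss, yield, totals, net glass mass) are computed using the weight values at 2140 t of glass at full float precision as set out in the problem or answer text.
What the batch supplies per oxide:
  SiO2: 1355·0.7774 + 201.0·0.6441 = 1183 t
  SrO: 118.4·0.6977 = 82.61 t
  K2O: 477.0·0.6809 = 324.8 t
  Li2O: 1355·0.04550 + 209.2·0.4062 + 201.0·0.07420 = 161.5 t
  PbO: 110.7·0.9772 = 108.2 t
  Al2O3: 1355·0.1672 + 201.0·0.2666 = 280.1 t
LOI: 110.7·0.02280 + 1355·0.009900 + 477.0·0.3191 + 118.4·0.3023 + 209.2·0.5938 + 201.0·0.01510 = 331.2 t
batch − LOI leaves glass = 2471 − 331.2 = 2140 t (= Σ oxide masses)
wt % = oxide mass / glass mass × 100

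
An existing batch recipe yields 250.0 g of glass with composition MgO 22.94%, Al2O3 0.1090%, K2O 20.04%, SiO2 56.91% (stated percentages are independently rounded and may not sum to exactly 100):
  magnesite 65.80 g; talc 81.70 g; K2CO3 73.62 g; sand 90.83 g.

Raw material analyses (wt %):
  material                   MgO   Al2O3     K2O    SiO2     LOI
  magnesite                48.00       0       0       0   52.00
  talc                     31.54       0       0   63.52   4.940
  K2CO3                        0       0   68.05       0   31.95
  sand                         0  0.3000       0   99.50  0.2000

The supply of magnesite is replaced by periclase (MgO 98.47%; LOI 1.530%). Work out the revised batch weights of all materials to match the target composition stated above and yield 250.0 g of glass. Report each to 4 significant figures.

Revised batch per 250.0 g glass:
  periclase: 32.07 g
  talc: 81.70 g
  K2CO3: 73.62 g
  sand: 90.83 g
Total batch = 278.2 g; LOI loss = 28.23 g

Each numeric step runs at full float precision throughout — working values are printed, rounded to four significant figures, between the steps; a single rounding produces every reported figure. Derived quantities are recomputed at full float precision (net glass mass, four oxide percentages, yield, totals, LOI) from the batch weights at 250.0 g of glass as set out in problem or answer.
The oxide mass targets at 250.0 g glass:
  MgO: 22.94% × 250.0 = 57.35 g
  Al2O3: 0.1090% × 250.0 = 0.2725 g
  K2O: 20.04% × 250.0 = 50.10 g
  SiO2: 56.91% × 250.0 = 142.3 g
Oxide-by-oxide audit using the reported weights, per the basis as stated (sum by sum, the targets are met within answer rounding):
  MgO: 32.07·0.9847 + 81.70·0.3154 = 57.35 g (target 57.35 g)
  Al2O3: 90.83·0.003000 = 0.2725 g (target 0.2725 g)
  K2O: 73.62·0.6805 = 50.10 g (target 50.10 g)
  SiO2: 81.70·0.6352 + 90.83·0.9950 = 142.3 g (target 142.3 g)
Auditing the glass mass value: Σ batch − LOI loss = 250.0 g (oxide target masses add up to 250.0 g; basis as stated: 250.0 g — differing by rounding only).
Summing the batch: Σ batch = 278.2 g; ignition loss, Σ(batch × LOI) = 28.23 g; as yield: glass ÷ batch → 89.85%.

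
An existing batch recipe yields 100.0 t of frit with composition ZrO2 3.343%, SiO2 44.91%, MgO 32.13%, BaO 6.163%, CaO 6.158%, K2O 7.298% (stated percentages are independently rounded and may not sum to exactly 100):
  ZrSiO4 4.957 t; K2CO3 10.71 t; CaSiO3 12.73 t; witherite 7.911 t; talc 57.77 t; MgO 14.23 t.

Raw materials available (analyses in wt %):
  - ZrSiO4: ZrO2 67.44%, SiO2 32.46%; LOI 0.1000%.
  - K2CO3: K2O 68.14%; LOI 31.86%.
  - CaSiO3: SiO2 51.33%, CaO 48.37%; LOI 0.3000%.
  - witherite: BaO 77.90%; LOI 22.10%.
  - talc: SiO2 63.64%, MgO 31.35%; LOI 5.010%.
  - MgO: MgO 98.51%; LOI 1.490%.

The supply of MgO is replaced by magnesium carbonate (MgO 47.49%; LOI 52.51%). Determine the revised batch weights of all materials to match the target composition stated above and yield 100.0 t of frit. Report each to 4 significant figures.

Revised batch per 100.0 t frit:
  ZrSiO4: 4.957 t
  K2CO3: 10.71 t
  CaSiO3: 12.73 t
  witherite: 7.911 t
  talc: 57.77 t
  magnesium carbonate: 29.52 t
Total batch = 123.6 t; LOI loss = 23.60 t

The working math runs at full float precision all the way through; working values are displayed, rounded to 4 significant digits, within the worked lines. A single rounding completes every reported number. All derived quantities (totals, ignition loss, yield, six oxide percentages, glass mass) are computed at full precision using the weight values for 100.0 t of glass, exactly as printed in the problem or answer text.
The oxide mass targets at 100.0 t frit:
  ZrO2: 3.343% × 100.0 = 3.343 t
  SiO2: 44.91% × 100.0 = 44.91 t
  MgO: 32.13% × 100.0 = 32.13 t
  BaO: 6.163% × 100.0 = 6.163 t
  CaO: 6.158% × 100.0 = 6.158 t
  K2O: 7.298% × 100.0 = 7.298 t
Balance tally, oxide-wise, on the weights just shown, per the basis as stated (every target is met by its sum inside rounding margins):
  ZrO2: 4.957·0.6744 = 3.343 t (target 3.343 t)
  SiO2: 4.957·0.3246 + 12.73·0.5133 + 57.77·0.6364 = 44.91 t (target 44.91 t)
  MgO: 57.77·0.3135 + 29.52·0.4749 = 32.13 t (target 32.13 t)
  BaO: 7.911·0.7790 = 6.163 t (target 6.163 t)
  CaO: 12.73·0.4837 = 6.158 t (target 6.158 t)
  K2O: 10.71·0.6814 = 7.298 t (target 7.298 t)
Glass-mass sanity pass: batch Σ − ignition loss = 100.0 t (oxide target masses add up to 100.0 t; stated basis 100.0 t — differing by rounding only).
Total batch = Σ batch = 123.6 t; loss to ignition Σ batch·LOI = 23.60 t; yield = glass ÷ total batch = 80.91%.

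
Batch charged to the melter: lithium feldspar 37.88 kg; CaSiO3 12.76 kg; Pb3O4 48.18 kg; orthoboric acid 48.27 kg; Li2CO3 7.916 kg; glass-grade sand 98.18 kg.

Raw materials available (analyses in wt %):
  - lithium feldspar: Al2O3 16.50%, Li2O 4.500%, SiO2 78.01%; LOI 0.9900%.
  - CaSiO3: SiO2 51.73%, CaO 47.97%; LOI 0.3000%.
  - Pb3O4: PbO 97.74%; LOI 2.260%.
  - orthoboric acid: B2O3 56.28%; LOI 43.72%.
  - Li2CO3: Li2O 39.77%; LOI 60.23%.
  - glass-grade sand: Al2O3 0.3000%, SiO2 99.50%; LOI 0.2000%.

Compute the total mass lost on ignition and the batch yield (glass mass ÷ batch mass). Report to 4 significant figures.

Every computation runs at full float precision throughout — intermediates are displayed with 4-significant-figure rounding when written out; exactly one rounding goes into every reported value. Derived quantities are rebuilt using the weight values for 225.6 kg of glass in full precision (net glass mass, the totals, ignition loss, the yield, the six compositions) exactly as shown in the problem or answer text.
Per-material ignition loss:
  lithium feldspar: 37.88 × 0.009900 = 0.3750 kg
  CaSiO3: 12.76 × 0.003000 = 0.03828 kg
  Pb3O4: 48.18 × 0.02260 = 1.089 kg
  orthoboric acid: 48.27 × 0.4372 = 21.10 kg
  Li2CO3: 7.916 × 0.6023 = 4.768 kg
  glass-grade sand: 98.18 × 0.002000 = 0.1964 kg
Total LOI = 27.57 kg
Glass = batch − LOI = 253.2 − 27.57 = 225.6 kg

LOI loss = 27.57 kg; glass = 225.6 kg; yield = 89.11%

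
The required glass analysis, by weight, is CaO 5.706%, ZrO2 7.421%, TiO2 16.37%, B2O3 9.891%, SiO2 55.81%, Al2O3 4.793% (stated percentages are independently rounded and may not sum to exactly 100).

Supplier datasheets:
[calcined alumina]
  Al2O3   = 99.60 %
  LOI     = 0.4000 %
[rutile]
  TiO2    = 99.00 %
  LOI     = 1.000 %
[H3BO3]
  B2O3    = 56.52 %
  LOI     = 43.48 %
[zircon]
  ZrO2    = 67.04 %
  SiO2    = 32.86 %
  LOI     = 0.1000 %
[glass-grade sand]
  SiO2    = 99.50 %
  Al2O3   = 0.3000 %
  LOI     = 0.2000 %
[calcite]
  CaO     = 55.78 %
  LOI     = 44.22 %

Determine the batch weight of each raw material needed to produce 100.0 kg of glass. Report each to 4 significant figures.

All internal work holds exact precision through the solve. Rounding to 4 significant figures governs each intermediate as displayed. Each reported figure receives exactly one rounding; the derived quantities, which include the six compositions, the yield, net glass mass, the totals, LOI, are rebuilt in full precision, as set out in the problem or answer text, starting from the weights per 100.0 kg of glass.
Oxide mass targets, per 100.0 kg glass:
  CaO: 5.706% × 100.0 = 5.706 kg
  ZrO2: 7.421% × 100.0 = 7.421 kg
  TiO2: 16.37% × 100.0 = 16.37 kg
  B2O3: 9.891% × 100.0 = 9.891 kg
  SiO2: 55.81% × 100.0 = 55.81 kg
  Al2O3: 4.793% × 100.0 = 4.793 kg
Per-oxide balance check given the weights on record, against the basis in use (every target is met by its sum inside rounding margins):
  CaO: 10.23·0.5578 = 5.706 kg (target 5.706 kg)
  ZrO2: 11.07·0.6704 = 7.421 kg (target 7.421 kg)
  TiO2: 16.54·0.9900 = 16.37 kg (target 16.37 kg)
  B2O3: 17.50·0.5652 = 9.891 kg (target 9.891 kg)
  SiO2: 11.07·0.3286 + 52.43·0.9950 = 55.81 kg (target 55.81 kg)
  Al2O3: 4.654·0.9960 + 52.43·0.003000 = 4.793 kg (target 4.793 kg)
Auditing the glass mass value: total batch − LOI = 99.99 kg (targets for the oxides total 99.99 kg; versus the stated basis of 100.0 kg — rounding explains the deltas).
Batch grand total — Σ batch = 112.4 kg; ignition loss, Σ(batch × LOI) = 12.43 kg; yield, glass over the total, = 88.94%.

Batch per 100.0 kg glass:
  calcined alumina: 4.654 kg
  rutile: 16.54 kg
  H3BO3: 17.50 kg
  zircon: 11.07 kg
  glass-grade sand: 52.43 kg
  calcite: 10.23 kg
Total batch = 112.4 kg; LOI loss = 12.43 kg; yield = 88.94%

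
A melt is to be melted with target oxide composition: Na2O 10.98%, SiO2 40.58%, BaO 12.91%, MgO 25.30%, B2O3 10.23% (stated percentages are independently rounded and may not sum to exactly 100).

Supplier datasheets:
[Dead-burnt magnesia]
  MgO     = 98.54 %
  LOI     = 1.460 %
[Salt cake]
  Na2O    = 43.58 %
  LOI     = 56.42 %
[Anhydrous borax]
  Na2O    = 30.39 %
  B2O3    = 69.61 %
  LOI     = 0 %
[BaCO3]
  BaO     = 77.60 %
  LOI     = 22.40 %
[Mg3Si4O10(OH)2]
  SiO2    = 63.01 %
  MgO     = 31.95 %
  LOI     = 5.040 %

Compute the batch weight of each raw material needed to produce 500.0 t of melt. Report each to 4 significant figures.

Batch per 500.0 t melt:
  Dead-burnt magnesia: 23.97 t
  Salt cake: 74.73 t
  Anhydrous borax: 73.48 t
  BaCO3: 83.18 t
  Mg3Si4O10(OH)2: 322.0 t
Total batch = 577.4 t; LOI loss = 77.37 t; yield = 86.60%

The intermediate values appear (rounded to four significant figures) when written out; each numeric step maintains full float precision all the way through — a single rounding produces each reported result; the derived quantities are rebuilt at full precision (glass mass, the yield, five oxide percentages, LOI, totals) from the batch weights at 500.0 t of glass, as they appear in the problem or answer text.
Per-oxide target masses for 500.0 t melt:
  Na2O: 10.98% × 500.0 = 54.90 t
  SiO2: 40.58% × 500.0 = 202.9 t
  BaO: 12.91% × 500.0 = 64.55 t
  MgO: 25.30% × 500.0 = 126.5 t
  B2O3: 10.23% × 500.0 = 51.15 t
Per-oxide balance check working from each reported weight, for the quoted basis mass (summed amounts equal target values up to rounding of the answer):
  Na2O: 74.73·0.4358 + 73.48·0.3039 = 54.90 t (target 54.90 t)
  SiO2: 322.0·0.6301 = 202.9 t (target 202.9 t)
  BaO: 83.18·0.7760 = 64.55 t (target 64.55 t)
  MgO: 23.97·0.9854 + 322.0·0.3195 = 126.5 t (target 126.5 t)
  B2O3: 73.48·0.6961 = 51.15 t (target 51.15 t)
Glass-mass closure: batch total minus LOI = 500.0 t (the targets, summed, come to 500.0 t; basis as stated: 500.0 t — any gap is answer rounding).
Batch grand total — Σ batch = 577.4 t; LOI removed, Σ of batch·LOI: 77.37 t; glass ÷ batch gives a yield of 86.60%.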